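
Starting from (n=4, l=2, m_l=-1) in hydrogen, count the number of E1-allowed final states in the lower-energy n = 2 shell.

E1 requires Δl = ±1, so l_f ∈ {1, 3}; with 0 ≤ l_f ≤ n_f−1 = 1, the allowed l_f values are {1}.
For l_f = 1: m_f ∈ {m_i−1, m_i, m_i+1} ∩ [−1, 1] = {-1, 0} → 2 states.
Total: 2.

2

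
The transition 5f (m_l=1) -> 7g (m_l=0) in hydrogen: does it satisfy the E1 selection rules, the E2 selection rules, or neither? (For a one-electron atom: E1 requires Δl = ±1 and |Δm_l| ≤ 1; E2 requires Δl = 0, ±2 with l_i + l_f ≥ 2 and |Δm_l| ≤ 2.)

E1

Δl = 4 − 3 = +1; l_i + l_f = 7.
Δm_l = -1.
E1 (Δl = ±1, |Δm_l| ≤ 1): satisfied.
E2 (Δl = 0,±2, l_i+l_f ≥ 2, |Δm_l| ≤ 2): not satisfied.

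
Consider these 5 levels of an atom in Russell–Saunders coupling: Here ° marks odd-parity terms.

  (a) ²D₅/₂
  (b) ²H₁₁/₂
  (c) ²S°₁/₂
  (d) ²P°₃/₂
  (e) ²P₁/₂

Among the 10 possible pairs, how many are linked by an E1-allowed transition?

3

(a)–(b): forbidden (parity, ΔL, ΔJ).
(a)–(c): forbidden (ΔL, ΔJ).
(a)–(d): allowed.
(a)–(e): forbidden (parity, ΔJ).
(b)–(c): forbidden (ΔL, ΔJ).
(b)–(d): forbidden (ΔL, ΔJ).
(b)–(e): forbidden (parity, ΔL, ΔJ).
(c)–(d): forbidden (parity).
(c)–(e): allowed.
(d)–(e): allowed.
Allowed pairs: 3 of 10.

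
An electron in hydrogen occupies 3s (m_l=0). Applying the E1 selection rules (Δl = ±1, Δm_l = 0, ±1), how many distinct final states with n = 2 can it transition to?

3

E1 requires Δl = ±1, so l_f ∈ {-1, 1}; with 0 ≤ l_f ≤ n_f−1 = 1, the allowed l_f values are {1}.
For l_f = 1: m_f ∈ {m_i−1, m_i, m_i+1} ∩ [−1, 1] = {-1, 0, 1} → 3 states.
Total: 3.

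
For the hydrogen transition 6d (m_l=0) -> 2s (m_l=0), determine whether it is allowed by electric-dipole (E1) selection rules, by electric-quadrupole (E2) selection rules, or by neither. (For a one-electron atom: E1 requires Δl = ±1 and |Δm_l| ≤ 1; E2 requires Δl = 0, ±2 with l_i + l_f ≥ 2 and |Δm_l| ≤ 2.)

E2

Δl = 0 − 2 = -2; l_i + l_f = 2.
Δm_l = +0.
E1 (Δl = ±1, |Δm_l| ≤ 1): not satisfied.
E2 (Δl = 0,±2, l_i+l_f ≥ 2, |Δm_l| ≤ 2): satisfied.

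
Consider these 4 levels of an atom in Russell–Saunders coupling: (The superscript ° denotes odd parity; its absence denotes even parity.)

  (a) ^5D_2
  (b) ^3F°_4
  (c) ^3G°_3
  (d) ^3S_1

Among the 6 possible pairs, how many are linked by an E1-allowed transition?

0

(a)–(b): forbidden (ΔS, ΔJ).
(a)–(c): forbidden (ΔS, ΔL).
(a)–(d): forbidden (parity, ΔS, ΔL).
(b)–(c): forbidden (parity).
(b)–(d): forbidden (ΔL, ΔJ).
(c)–(d): forbidden (ΔL, ΔJ).
Allowed pairs: 0 of 6.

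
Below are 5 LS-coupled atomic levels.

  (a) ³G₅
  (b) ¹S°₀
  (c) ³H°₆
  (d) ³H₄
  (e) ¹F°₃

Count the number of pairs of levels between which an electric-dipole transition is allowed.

(a)–(b): forbidden (ΔS, ΔL, ΔJ).
(a)–(c): allowed.
(a)–(d): forbidden (parity).
(a)–(e): forbidden (ΔS, ΔJ).
(b)–(c): forbidden (parity, ΔS, ΔL, ΔJ).
(b)–(d): forbidden (ΔS, ΔL, ΔJ).
(b)–(e): forbidden (parity, ΔL, ΔJ).
(c)–(d): forbidden (ΔJ).
(c)–(e): forbidden (parity, ΔS, ΔL, ΔJ).
(d)–(e): forbidden (ΔS, ΔL).
Allowed pairs: 1 of 10.

1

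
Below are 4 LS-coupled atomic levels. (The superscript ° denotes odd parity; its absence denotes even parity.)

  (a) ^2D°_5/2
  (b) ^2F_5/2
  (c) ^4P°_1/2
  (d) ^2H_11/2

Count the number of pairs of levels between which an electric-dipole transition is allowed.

(a)–(b): allowed.
(a)–(c): forbidden (parity, ΔS, ΔJ).
(a)–(d): forbidden (ΔL, ΔJ).
(b)–(c): forbidden (ΔS, ΔL, ΔJ).
(b)–(d): forbidden (parity, ΔL, ΔJ).
(c)–(d): forbidden (ΔS, ΔL, ΔJ).
Allowed pairs: 1 of 6.

1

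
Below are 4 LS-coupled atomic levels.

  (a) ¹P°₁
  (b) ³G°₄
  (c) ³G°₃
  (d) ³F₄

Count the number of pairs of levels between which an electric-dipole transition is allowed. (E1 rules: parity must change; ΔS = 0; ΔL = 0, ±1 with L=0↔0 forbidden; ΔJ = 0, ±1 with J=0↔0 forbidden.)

(a)–(b): forbidden (parity, ΔS, ΔL, ΔJ).
(a)–(c): forbidden (parity, ΔS, ΔL, ΔJ).
(a)–(d): forbidden (ΔS, ΔL, ΔJ).
(b)–(c): forbidden (parity).
(b)–(d): allowed.
(c)–(d): allowed.
Allowed pairs: 2 of 6.

2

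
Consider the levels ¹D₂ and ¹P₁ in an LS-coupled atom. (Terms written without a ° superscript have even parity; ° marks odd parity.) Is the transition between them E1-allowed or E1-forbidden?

forbidden

Reading off the term symbols: S 0→0, L 2→1, J 2→1, parity even→even.
Parity must change: even → even — fails.
ΔJ = 0, ±1 (not J=0↔0): J: 2 → 1, ΔJ = -1 — ok.
ΔL = 0, ±1 (not L=0↔0): L: 2 → 1, ΔL = -1 — ok.
ΔS = 0: S: 0 → 0 — ok.
Rule(s) violated: parity.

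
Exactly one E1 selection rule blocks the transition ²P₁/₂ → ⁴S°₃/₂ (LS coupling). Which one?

the ΔS = 0 rule

Initial level: S=1/2, L=1, J=1/2, parity even. Final level: S=3/2, L=0, J=3/2, parity odd.
Parity must change: even → odd — ✓.
ΔS = 0: S: 1/2 → 3/2 — ✗.
ΔL = 0, ±1 (not L=0↔0): L: 1 → 0, ΔL = -1 — ✓.
ΔJ = 0, ±1 (not J=0↔0): J: 1/2 → 3/2, ΔJ = +1 — ✓.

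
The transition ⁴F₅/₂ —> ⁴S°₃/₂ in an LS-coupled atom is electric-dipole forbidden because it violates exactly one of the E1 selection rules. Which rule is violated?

ΔJ = 0, ±1 (not J=0↔0): J: 5/2 → 3/2, ΔJ = -1 — satisfied.
Parity must change: even → odd — satisfied.
ΔS = 0: S: 3/2 → 3/2 — satisfied.
ΔL = 0, ±1 (not L=0↔0): L: 3 → 0, ΔL = -3 — violated.

the ΔL = 0, ±1 rule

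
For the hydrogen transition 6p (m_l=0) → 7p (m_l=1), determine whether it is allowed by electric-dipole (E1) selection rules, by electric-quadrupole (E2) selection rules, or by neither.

Δl = 1 − 1 = +0; l_i + l_f = 2.
Δm_l = +1.
E1 (Δl = ±1, |Δm_l| ≤ 1): not satisfied.
E2 (Δl = 0,±2, l_i+l_f ≥ 2, |Δm_l| ≤ 2): satisfied.

E2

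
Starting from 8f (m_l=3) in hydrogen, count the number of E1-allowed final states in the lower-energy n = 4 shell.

E1 requires Δl = ±1, so l_f ∈ {2, 4}; with 0 ≤ l_f ≤ n_f−1 = 3, the allowed l_f values are {2}.
For l_f = 2: m_f ∈ {m_i−1, m_i, m_i+1} ∩ [−2, 2] = {2} → 1 state.
Total: 1.

1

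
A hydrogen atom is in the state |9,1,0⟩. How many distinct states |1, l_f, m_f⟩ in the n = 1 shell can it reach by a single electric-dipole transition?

1

E1 requires Δl = ±1, so l_f ∈ {0, 2}; with 0 ≤ l_f ≤ n_f−1 = 0, the allowed l_f values are {0}.
For l_f = 0: m_f ∈ {m_i−1, m_i, m_i+1} ∩ [−0, 0] = {0} → 1 state.
Total: 1.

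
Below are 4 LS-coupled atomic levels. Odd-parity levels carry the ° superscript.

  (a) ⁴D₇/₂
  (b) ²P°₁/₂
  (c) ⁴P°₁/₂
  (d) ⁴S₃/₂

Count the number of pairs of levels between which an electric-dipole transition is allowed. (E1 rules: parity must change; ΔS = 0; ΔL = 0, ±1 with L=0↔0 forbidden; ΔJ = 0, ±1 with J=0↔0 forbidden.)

1

(a)–(b): forbidden (ΔS, ΔJ).
(a)–(c): forbidden (ΔJ).
(a)–(d): forbidden (parity, ΔL, ΔJ).
(b)–(c): forbidden (parity, ΔS).
(b)–(d): forbidden (ΔS).
(c)–(d): allowed.
Allowed pairs: 1 of 6.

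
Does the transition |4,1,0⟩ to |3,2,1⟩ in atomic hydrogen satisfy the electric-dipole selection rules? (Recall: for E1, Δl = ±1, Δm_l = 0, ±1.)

allowed

Δl = 2 − 1 = +1; the E1 rule Δl = ±1 is ✓.
Δm_l = 1 − (0) = +1. E1 requires Δm_l = 0, ±1: ✓.
All E1 selection rules are satisfied.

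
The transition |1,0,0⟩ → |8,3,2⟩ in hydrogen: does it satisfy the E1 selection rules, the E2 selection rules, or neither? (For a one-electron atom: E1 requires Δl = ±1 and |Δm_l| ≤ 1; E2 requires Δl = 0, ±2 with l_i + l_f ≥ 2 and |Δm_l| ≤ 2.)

Δl = 3 − 0 = +3; l_i + l_f = 3.
Δm_l = +2.
E1 (Δl = ±1, |Δm_l| ≤ 1): not satisfied.
E2 (Δl = 0,±2, l_i+l_f ≥ 2, |Δm_l| ≤ 2): not satisfied.

neither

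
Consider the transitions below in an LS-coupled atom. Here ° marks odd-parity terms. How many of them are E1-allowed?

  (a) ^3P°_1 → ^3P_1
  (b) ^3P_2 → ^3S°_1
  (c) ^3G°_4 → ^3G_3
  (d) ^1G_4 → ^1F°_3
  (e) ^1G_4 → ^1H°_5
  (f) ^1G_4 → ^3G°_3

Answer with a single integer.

5

(a) allowed
(b) allowed
(c) allowed
(d) allowed
(e) allowed
(f) forbidden (ΔS fails)
Total allowed: 5 of 6.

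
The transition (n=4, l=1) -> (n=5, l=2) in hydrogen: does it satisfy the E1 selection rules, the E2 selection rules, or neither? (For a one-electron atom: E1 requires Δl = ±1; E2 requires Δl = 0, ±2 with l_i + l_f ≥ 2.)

E1

Δl = 2 − 1 = +1; l_i + l_f = 3.
E1 (Δl = ±1): satisfied.
E2 (Δl = 0,±2, l_i+l_f ≥ 2): not satisfied.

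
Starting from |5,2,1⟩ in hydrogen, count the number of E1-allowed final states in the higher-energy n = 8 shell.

5

E1 requires Δl = ±1, so l_f ∈ {1, 3}; with 0 ≤ l_f ≤ n_f−1 = 7, the allowed l_f values are {1, 3}.
For l_f = 1: m_f ∈ {m_i−1, m_i, m_i+1} ∩ [−1, 1] = {0, 1} → 2 states.
For l_f = 3: m_f ∈ {m_i−1, m_i, m_i+1} ∩ [−3, 3] = {0, 1, 2} → 3 states.
Total: 5.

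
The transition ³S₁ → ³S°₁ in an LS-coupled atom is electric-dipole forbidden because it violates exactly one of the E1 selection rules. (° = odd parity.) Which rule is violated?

Parity must change: even → odd — ✓.
ΔJ = 0, ±1 (not J=0↔0): J: 1 → 1, ΔJ = +0 — ✓.
ΔS = 0: S: 1 → 1 — ✓.
ΔL = 0, ±1 (not L=0↔0): L: 0 → 0, ΔL = +0 — ✗.

the L=0 ↔ L=0 exclusion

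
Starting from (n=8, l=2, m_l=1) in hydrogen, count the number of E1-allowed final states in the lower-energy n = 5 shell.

5

E1 requires Δl = ±1, so l_f ∈ {1, 3}; with 0 ≤ l_f ≤ n_f−1 = 4, the allowed l_f values are {1, 3}.
For l_f = 1: m_f ∈ {m_i−1, m_i, m_i+1} ∩ [−1, 1] = {0, 1} → 2 states.
For l_f = 3: m_f ∈ {m_i−1, m_i, m_i+1} ∩ [−3, 3] = {0, 1, 2} → 3 states.
Total: 5.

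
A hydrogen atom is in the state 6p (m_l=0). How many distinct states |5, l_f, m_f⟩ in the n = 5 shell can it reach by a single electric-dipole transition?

4

E1 requires Δl = ±1, so l_f ∈ {0, 2}; with 0 ≤ l_f ≤ n_f−1 = 4, the allowed l_f values are {0, 2}.
For l_f = 0: m_f ∈ {m_i−1, m_i, m_i+1} ∩ [−0, 0] = {0} → 1 state.
For l_f = 2: m_f ∈ {m_i−1, m_i, m_i+1} ∩ [−2, 2] = {-1, 0, 1} → 3 states.
Total: 4.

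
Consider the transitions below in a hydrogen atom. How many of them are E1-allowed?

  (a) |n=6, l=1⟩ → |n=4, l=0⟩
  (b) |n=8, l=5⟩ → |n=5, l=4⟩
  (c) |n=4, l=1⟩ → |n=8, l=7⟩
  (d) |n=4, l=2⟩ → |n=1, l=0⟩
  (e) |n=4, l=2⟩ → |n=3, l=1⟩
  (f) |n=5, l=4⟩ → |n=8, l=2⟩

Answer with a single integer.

(a) allowed
(b) allowed
(c) forbidden — Δl = +6 (E1 requires Δl = ±1)
(d) forbidden — Δl = -2 (E1 requires Δl = ±1)
(e) allowed
(f) forbidden — Δl = -2 (E1 requires Δl = ±1)
Total allowed: 3 of 6.

3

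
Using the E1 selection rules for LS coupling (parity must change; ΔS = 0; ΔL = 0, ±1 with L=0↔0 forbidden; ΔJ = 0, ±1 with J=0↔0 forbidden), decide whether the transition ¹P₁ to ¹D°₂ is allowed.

allowed

Parity must change: even → odd — passes.
ΔS = 0: S: 0 → 0 — passes.
ΔL = 0, ±1 (not L=0↔0): L: 1 → 2, ΔL = +1 — passes.
ΔJ = 0, ±1 (not J=0↔0): J: 1 → 2, ΔJ = +1 — passes.
All four E1 rules are satisfied.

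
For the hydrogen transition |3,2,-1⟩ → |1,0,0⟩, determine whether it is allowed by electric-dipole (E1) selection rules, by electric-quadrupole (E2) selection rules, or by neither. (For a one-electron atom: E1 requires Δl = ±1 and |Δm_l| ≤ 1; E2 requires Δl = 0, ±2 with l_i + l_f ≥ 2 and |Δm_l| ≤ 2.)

E2

Δl = 0 − 2 = -2; l_i + l_f = 2.
Δm_l = +1.
E1 (Δl = ±1, |Δm_l| ≤ 1): not satisfied.
E2 (Δl = 0,±2, l_i+l_f ≥ 2, |Δm_l| ≤ 2): satisfied.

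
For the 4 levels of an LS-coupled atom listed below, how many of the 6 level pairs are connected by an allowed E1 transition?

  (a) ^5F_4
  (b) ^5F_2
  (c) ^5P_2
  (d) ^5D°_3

3

(a)–(b): forbidden (parity, ΔJ).
(a)–(c): forbidden (parity, ΔL, ΔJ).
(a)–(d): allowed.
(b)–(c): forbidden (parity, ΔL).
(b)–(d): allowed.
(c)–(d): allowed.
Allowed pairs: 3 of 6.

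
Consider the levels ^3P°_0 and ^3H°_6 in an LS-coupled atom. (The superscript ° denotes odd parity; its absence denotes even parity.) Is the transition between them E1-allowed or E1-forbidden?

Initial level: S=1, L=1, J=0, parity odd. Final level: S=1, L=5, J=6, parity odd.
Parity must change: odd → odd — fails.
ΔS = 0: S: 1 → 1 — ok.
ΔL = 0, ±1 (not L=0↔0): L: 1 → 5, ΔL = +4 — fails.
ΔJ = 0, ±1 (not J=0↔0): J: 0 → 6, ΔJ = +6 — fails.
Rule(s) violated: parity, ΔL, ΔJ.

forbidden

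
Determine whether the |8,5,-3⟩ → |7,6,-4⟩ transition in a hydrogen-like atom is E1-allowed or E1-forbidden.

allowed

Δl = 6 − 5 = +1; the E1 rule Δl = ±1 is passes.
Δm_l = -4 − (-3) = -1. E1 requires Δm_l = 0, ±1: passes.
All E1 selection rules are satisfied.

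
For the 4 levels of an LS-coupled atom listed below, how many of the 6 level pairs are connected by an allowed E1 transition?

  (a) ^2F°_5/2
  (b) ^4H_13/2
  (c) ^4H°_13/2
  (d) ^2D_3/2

2

(a)–(b): forbidden (ΔS, ΔL, ΔJ).
(a)–(c): forbidden (parity, ΔS, ΔL, ΔJ).
(a)–(d): allowed.
(b)–(c): allowed.
(b)–(d): forbidden (parity, ΔS, ΔL, ΔJ).
(c)–(d): forbidden (ΔS, ΔL, ΔJ).
Allowed pairs: 2 of 6.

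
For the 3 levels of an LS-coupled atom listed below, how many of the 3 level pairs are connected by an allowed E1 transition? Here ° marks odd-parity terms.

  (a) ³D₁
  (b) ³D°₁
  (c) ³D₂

2

(a)–(b): allowed.
(a)–(c): forbidden (parity).
(b)–(c): allowed.
Allowed pairs: 2 of 3.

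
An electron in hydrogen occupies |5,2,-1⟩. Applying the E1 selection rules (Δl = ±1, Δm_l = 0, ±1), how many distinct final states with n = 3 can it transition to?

E1 requires Δl = ±1, so l_f ∈ {1, 3}; with 0 ≤ l_f ≤ n_f−1 = 2, the allowed l_f values are {1}.
For l_f = 1: m_f ∈ {m_i−1, m_i, m_i+1} ∩ [−1, 1] = {-1, 0} → 2 states.
Total: 2.

2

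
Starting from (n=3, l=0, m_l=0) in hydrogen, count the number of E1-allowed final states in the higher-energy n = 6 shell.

3

E1 requires Δl = ±1, so l_f ∈ {-1, 1}; with 0 ≤ l_f ≤ n_f−1 = 5, the allowed l_f values are {1}.
For l_f = 1: m_f ∈ {m_i−1, m_i, m_i+1} ∩ [−1, 1] = {-1, 0, 1} → 3 states.
Total: 3.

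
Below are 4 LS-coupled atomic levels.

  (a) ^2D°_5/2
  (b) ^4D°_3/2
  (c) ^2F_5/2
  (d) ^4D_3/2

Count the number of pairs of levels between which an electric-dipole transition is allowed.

(a)–(b): forbidden (parity, ΔS).
(a)–(c): allowed.
(a)–(d): forbidden (ΔS).
(b)–(c): forbidden (ΔS).
(b)–(d): allowed.
(c)–(d): forbidden (parity, ΔS).
Allowed pairs: 2 of 6.

2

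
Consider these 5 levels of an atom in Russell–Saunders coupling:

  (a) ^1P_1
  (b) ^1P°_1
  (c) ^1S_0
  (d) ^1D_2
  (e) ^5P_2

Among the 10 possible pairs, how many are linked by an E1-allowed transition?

(a)–(b): allowed.
(a)–(c): forbidden (parity).
(a)–(d): forbidden (parity).
(a)–(e): forbidden (parity, ΔS).
(b)–(c): allowed.
(b)–(d): allowed.
(b)–(e): forbidden (ΔS).
(c)–(d): forbidden (parity, ΔL, ΔJ).
(c)–(e): forbidden (parity, ΔS, ΔJ).
(d)–(e): forbidden (parity, ΔS).
Allowed pairs: 3 of 10.

3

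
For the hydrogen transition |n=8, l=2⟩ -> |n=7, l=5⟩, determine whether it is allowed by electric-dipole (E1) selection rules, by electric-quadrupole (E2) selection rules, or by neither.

Δl = 5 − 2 = +3; l_i + l_f = 7.
E1 (Δl = ±1): not satisfied.
E2 (Δl = 0,±2, l_i+l_f ≥ 2): not satisfied.

neither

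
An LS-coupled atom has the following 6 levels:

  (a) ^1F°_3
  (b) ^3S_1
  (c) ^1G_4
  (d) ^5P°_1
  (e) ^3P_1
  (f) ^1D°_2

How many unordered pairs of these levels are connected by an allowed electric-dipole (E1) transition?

(a)–(b): forbidden (ΔS, ΔL, ΔJ).
(a)–(c): allowed.
(a)–(d): forbidden (parity, ΔS, ΔL, ΔJ).
(a)–(e): forbidden (ΔS, ΔL, ΔJ).
(a)–(f): forbidden (parity).
(b)–(c): forbidden (parity, ΔS, ΔL, ΔJ).
(b)–(d): forbidden (ΔS).
(b)–(e): forbidden (parity).
(b)–(f): forbidden (ΔS, ΔL).
(c)–(d): forbidden (ΔS, ΔL, ΔJ).
(c)–(e): forbidden (parity, ΔS, ΔL, ΔJ).
(c)–(f): forbidden (ΔL, ΔJ).
(d)–(e): forbidden (ΔS).
(d)–(f): forbidden (parity, ΔS).
(e)–(f): forbidden (ΔS).
Allowed pairs: 1 of 15.

1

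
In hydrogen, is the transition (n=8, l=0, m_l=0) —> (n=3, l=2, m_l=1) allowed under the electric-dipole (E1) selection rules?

l: 0 → 2 (Δl = +2). Δl = ±1 fails.
Δm_l = 1 − (0) = +1. E1 requires Δm_l = 0, ±1: ok.
The transition is electric-dipole forbidden.

forbidden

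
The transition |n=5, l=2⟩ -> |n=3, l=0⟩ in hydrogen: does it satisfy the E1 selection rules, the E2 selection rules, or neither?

E2

Δl = 0 − 2 = -2; l_i + l_f = 2.
E1 (Δl = ±1): not satisfied.
E2 (Δl = 0,±2, l_i+l_f ≥ 2): satisfied.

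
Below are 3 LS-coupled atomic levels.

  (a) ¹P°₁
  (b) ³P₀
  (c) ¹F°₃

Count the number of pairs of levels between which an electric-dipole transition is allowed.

0

(a)–(b): forbidden (ΔS).
(a)–(c): forbidden (parity, ΔL, ΔJ).
(b)–(c): forbidden (ΔS, ΔL, ΔJ).
Allowed pairs: 0 of 3.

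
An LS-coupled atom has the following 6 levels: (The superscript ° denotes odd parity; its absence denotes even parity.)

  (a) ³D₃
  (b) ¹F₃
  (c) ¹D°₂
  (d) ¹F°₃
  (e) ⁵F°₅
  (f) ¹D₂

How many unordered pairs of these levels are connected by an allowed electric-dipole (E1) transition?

(a)–(b): forbidden (parity, ΔS).
(a)–(c): forbidden (ΔS).
(a)–(d): forbidden (ΔS).
(a)–(e): forbidden (ΔS, ΔJ).
(a)–(f): forbidden (parity, ΔS).
(b)–(c): allowed.
(b)–(d): allowed.
(b)–(e): forbidden (ΔS, ΔJ).
(b)–(f): forbidden (parity).
(c)–(d): forbidden (parity).
(c)–(e): forbidden (parity, ΔS, ΔJ).
(c)–(f): allowed.
(d)–(e): forbidden (parity, ΔS, ΔJ).
(d)–(f): allowed.
(e)–(f): forbidden (ΔS, ΔJ).
Allowed pairs: 4 of 15.

4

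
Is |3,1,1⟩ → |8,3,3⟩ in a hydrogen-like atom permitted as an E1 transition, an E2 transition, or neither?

E2

Δl = 3 − 1 = +2; l_i + l_f = 4.
Δm_l = +2.
E1 (Δl = ±1, |Δm_l| ≤ 1): not satisfied.
E2 (Δl = 0,±2, l_i+l_f ≥ 2, |Δm_l| ≤ 2): satisfied.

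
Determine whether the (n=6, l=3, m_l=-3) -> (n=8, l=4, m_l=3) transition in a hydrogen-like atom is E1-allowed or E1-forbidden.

forbidden

l: 3 → 4 (Δl = +1). Δl = ±1 passes.
Δm_l = 3 − (-3) = +6. E1 requires Δm_l = 0, ±1: fails.
The transition is electric-dipole forbidden.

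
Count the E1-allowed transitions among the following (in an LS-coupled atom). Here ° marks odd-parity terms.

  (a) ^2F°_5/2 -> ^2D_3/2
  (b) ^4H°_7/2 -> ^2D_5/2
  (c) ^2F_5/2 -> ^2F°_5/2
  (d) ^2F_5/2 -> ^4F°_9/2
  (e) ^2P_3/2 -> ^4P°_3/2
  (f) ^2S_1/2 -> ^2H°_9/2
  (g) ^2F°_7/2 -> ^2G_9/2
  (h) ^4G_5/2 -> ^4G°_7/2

(a) allowed
(b) forbidden (ΔS, ΔL fail)
(c) allowed
(d) forbidden (ΔS, ΔJ fail)
(e) forbidden (ΔS fails)
(f) forbidden (ΔL, ΔJ fail)
(g) allowed
(h) allowed
Total allowed: 4 of 8.

4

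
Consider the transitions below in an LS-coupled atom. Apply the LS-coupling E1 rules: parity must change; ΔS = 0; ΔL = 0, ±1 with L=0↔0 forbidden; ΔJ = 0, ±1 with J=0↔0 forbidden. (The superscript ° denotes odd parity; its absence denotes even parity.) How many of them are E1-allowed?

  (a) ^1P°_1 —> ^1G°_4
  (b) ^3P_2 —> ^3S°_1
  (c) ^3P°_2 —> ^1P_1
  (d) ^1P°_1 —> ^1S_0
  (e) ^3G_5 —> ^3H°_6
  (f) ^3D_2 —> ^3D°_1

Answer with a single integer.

4

(a) forbidden (parity, ΔL, ΔJ fail)
(b) allowed
(c) forbidden (ΔS fails)
(d) allowed
(e) allowed
(f) allowed
Total allowed: 4 of 6.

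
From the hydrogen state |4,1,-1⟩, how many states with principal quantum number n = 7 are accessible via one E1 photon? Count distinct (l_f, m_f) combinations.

4

E1 requires Δl = ±1, so l_f ∈ {0, 2}; with 0 ≤ l_f ≤ n_f−1 = 6, the allowed l_f values are {0, 2}.
For l_f = 0: m_f ∈ {m_i−1, m_i, m_i+1} ∩ [−0, 0] = {0} → 1 state.
For l_f = 2: m_f ∈ {m_i−1, m_i, m_i+1} ∩ [−2, 2] = {-2, -1, 0} → 3 states.
Total: 4.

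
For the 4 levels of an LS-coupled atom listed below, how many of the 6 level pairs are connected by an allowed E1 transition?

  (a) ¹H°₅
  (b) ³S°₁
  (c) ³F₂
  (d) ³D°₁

(a)–(b): forbidden (parity, ΔS, ΔL, ΔJ).
(a)–(c): forbidden (ΔS, ΔL, ΔJ).
(a)–(d): forbidden (parity, ΔS, ΔL, ΔJ).
(b)–(c): forbidden (ΔL).
(b)–(d): forbidden (parity, ΔL).
(c)–(d): allowed.
Allowed pairs: 1 of 6.

1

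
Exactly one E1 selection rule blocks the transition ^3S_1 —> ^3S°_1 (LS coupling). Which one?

the L=0 ↔ L=0 exclusion

Initial level: S=1, L=0, J=1, parity even. Final level: S=1, L=0, J=1, parity odd.
Parity must change: even → odd — satisfied.
ΔS = 0: S: 1 → 1 — satisfied.
ΔL = 0, ±1 (not L=0↔0): L: 0 → 0, ΔL = +0 — violated.
ΔJ = 0, ±1 (not J=0↔0): J: 1 → 1, ΔJ = +0 — satisfied.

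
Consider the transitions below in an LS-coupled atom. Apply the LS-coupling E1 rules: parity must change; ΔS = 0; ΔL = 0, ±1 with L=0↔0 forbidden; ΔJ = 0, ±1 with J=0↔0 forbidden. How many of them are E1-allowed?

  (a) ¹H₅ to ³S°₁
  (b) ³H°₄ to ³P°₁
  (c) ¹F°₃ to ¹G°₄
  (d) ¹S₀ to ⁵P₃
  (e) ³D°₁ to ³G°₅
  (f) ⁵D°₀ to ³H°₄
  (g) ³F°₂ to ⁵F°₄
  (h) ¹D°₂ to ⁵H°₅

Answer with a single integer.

0

(a) forbidden (ΔS, ΔL, ΔJ fail)
(b) forbidden (parity, ΔL, ΔJ fail)
(c) forbidden (parity fails)
(d) forbidden (parity, ΔS, ΔJ fail)
(e) forbidden (parity, ΔL, ΔJ fail)
(f) forbidden (parity, ΔS, ΔL, ΔJ fail)
(g) forbidden (parity, ΔS, ΔJ fail)
(h) forbidden (parity, ΔS, ΔL, ΔJ fail)
Total allowed: 0 of 8.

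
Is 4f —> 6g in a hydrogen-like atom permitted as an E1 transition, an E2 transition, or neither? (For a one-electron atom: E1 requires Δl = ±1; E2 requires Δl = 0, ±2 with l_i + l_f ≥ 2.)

E1

Δl = 4 − 3 = +1; l_i + l_f = 7.
E1 (Δl = ±1): satisfied.
E2 (Δl = 0,±2, l_i+l_f ≥ 2): not satisfied.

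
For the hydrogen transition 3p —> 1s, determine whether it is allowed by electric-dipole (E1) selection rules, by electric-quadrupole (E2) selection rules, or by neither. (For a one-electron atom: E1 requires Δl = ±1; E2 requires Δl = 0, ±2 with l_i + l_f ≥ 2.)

Δl = 0 − 1 = -1; l_i + l_f = 1.
E1 (Δl = ±1): satisfied.
E2 (Δl = 0,±2, l_i+l_f ≥ 2): not satisfied.

E1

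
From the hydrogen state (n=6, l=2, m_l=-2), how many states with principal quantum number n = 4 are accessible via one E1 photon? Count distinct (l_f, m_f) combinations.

E1 requires Δl = ±1, so l_f ∈ {1, 3}; with 0 ≤ l_f ≤ n_f−1 = 3, the allowed l_f values are {1, 3}.
For l_f = 1: m_f ∈ {m_i−1, m_i, m_i+1} ∩ [−1, 1] = {-1} → 1 state.
For l_f = 3: m_f ∈ {m_i−1, m_i, m_i+1} ∩ [−3, 3] = {-3, -2, -1} → 3 states.
Total: 4.

4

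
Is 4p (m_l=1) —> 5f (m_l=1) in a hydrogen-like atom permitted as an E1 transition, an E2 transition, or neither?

Δl = 3 − 1 = +2; l_i + l_f = 4.
Δm_l = +0.
E1 (Δl = ±1, |Δm_l| ≤ 1): not satisfied.
E2 (Δl = 0,±2, l_i+l_f ≥ 2, |Δm_l| ≤ 2): satisfied.

E2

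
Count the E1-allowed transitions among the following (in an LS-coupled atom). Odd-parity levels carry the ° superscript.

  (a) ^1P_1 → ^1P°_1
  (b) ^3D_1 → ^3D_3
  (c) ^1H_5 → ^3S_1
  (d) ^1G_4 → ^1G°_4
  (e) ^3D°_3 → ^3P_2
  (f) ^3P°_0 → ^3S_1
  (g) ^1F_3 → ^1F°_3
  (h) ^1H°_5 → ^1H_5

(a) allowed
(b) forbidden (parity, ΔJ fail)
(c) forbidden (parity, ΔS, ΔL, ΔJ fail)
(d) allowed
(e) allowed
(f) allowed
(g) allowed
(h) allowed
Total allowed: 6 of 8.

6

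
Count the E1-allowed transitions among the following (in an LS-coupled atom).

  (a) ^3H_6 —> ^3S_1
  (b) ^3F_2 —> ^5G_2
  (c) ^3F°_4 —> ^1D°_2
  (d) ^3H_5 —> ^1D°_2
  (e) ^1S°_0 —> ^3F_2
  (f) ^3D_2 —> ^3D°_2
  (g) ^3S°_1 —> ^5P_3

1

(a) forbidden (parity, ΔL, ΔJ fail)
(b) forbidden (parity, ΔS fail)
(c) forbidden (parity, ΔS, ΔJ fail)
(d) forbidden (ΔS, ΔL, ΔJ fail)
(e) forbidden (ΔS, ΔL, ΔJ fail)
(f) allowed
(g) forbidden (ΔS, ΔJ fail)
Total allowed: 1 of 7.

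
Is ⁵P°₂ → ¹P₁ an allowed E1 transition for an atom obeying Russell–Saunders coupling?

Parity must change: odd → even — ok.
ΔJ = 0, ±1 (not J=0↔0): J: 2 → 1, ΔJ = -1 — ok.
ΔS = 0: S: 2 → 0 — fails.
ΔL = 0, ±1 (not L=0↔0): L: 1 → 1, ΔL = +0 — ok.
Rule(s) violated: ΔS.

forbidden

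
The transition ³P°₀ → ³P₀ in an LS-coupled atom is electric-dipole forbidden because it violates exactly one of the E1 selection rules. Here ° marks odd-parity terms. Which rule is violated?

Reading off the term symbols: S 1→1, L 1→1, J 0→0, parity odd→even.
Parity must change: odd → even — passes.
ΔS = 0: S: 1 → 1 — passes.
ΔJ = 0, ±1 (not J=0↔0): J: 0 → 0, ΔJ = +0 — fails.
ΔL = 0, ±1 (not L=0↔0): L: 1 → 1, ΔL = +0 — passes.

the J=0 ↔ J=0 exclusion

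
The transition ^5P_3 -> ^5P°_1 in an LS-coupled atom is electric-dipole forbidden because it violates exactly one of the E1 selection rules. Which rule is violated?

Initial level: S=2, L=1, J=3, parity even. Final level: S=2, L=1, J=1, parity odd.
Parity must change: even → odd — satisfied.
ΔS = 0: S: 2 → 2 — satisfied.
ΔL = 0, ±1 (not L=0↔0): L: 1 → 1, ΔL = +0 — satisfied.
ΔJ = 0, ±1 (not J=0↔0): J: 3 → 1, ΔJ = -2 — violated.

the ΔJ = 0, ±1 rule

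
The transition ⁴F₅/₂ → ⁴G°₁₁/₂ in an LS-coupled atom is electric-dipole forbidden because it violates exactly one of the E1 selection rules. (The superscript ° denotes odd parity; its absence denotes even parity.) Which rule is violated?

the ΔJ = 0, ±1 rule

Reading off the term symbols: S 3/2→3/2, L 3→4, J 5/2→11/2, parity even→odd.
ΔS = 0: S: 3/2 → 3/2 — ✓.
ΔL = 0, ±1 (not L=0↔0): L: 3 → 4, ΔL = +1 — ✓.
ΔJ = 0, ±1 (not J=0↔0): J: 5/2 → 11/2, ΔJ = +3 — ✗.
Parity must change: even → odd — ✓.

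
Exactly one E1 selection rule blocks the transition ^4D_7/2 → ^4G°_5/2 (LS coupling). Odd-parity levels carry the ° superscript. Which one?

Parity must change: even → odd — passes.
ΔS = 0: S: 3/2 → 3/2 — passes.
ΔJ = 0, ±1 (not J=0↔0): J: 7/2 → 5/2, ΔJ = -1 — passes.
ΔL = 0, ±1 (not L=0↔0): L: 2 → 4, ΔL = +2 — fails.

the ΔL = 0, ±1 rule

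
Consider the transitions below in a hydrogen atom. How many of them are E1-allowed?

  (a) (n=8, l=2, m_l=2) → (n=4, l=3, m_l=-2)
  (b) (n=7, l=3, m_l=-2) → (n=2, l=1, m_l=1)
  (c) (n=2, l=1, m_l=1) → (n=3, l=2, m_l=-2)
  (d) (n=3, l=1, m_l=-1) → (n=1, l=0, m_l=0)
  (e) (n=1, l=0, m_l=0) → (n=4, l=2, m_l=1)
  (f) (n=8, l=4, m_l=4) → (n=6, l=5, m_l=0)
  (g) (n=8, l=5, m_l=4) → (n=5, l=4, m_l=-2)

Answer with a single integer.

1

(a) forbidden — Δm_l = -4 (E1 requires Δm_l = 0, ±1)
(b) forbidden — Δl = -2 (E1 requires Δl = ±1); Δm_l = +3 (E1 requires Δm_l = 0, ±1)
(c) forbidden — Δm_l = -3 (E1 requires Δm_l = 0, ±1)
(d) allowed
(e) forbidden — Δl = +2 (E1 requires Δl = ±1)
(f) forbidden — Δm_l = -4 (E1 requires Δm_l = 0, ±1)
(g) forbidden — Δm_l = -6 (E1 requires Δm_l = 0, ±1)
Total allowed: 1 of 7.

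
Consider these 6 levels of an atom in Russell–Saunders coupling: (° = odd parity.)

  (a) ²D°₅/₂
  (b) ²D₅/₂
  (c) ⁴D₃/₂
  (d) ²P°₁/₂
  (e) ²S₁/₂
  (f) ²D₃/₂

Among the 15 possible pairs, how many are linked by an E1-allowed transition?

4

(a)–(b): allowed.
(a)–(c): forbidden (ΔS).
(a)–(d): forbidden (parity, ΔJ).
(a)–(e): forbidden (ΔL, ΔJ).
(a)–(f): allowed.
(b)–(c): forbidden (parity, ΔS).
(b)–(d): forbidden (ΔJ).
(b)–(e): forbidden (parity, ΔL, ΔJ).
(b)–(f): forbidden (parity).
(c)–(d): forbidden (ΔS).
(c)–(e): forbidden (parity, ΔS, ΔL).
(c)–(f): forbidden (parity, ΔS).
(d)–(e): allowed.
(d)–(f): allowed.
(e)–(f): forbidden (parity, ΔL).
Allowed pairs: 4 of 15.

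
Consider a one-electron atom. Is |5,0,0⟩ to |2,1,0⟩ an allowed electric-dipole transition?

Initial l = 0, final l = 1, so Δl = +1. E1 requires Δl = ±1: passes.
Δm_l = 0 − (0) = +0. E1 requires Δm_l = 0, ±1: passes.
All E1 selection rules are satisfied.

allowed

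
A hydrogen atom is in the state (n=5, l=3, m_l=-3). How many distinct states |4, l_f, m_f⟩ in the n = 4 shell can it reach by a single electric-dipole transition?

E1 requires Δl = ±1, so l_f ∈ {2, 4}; with 0 ≤ l_f ≤ n_f−1 = 3, the allowed l_f values are {2}.
For l_f = 2: m_f ∈ {m_i−1, m_i, m_i+1} ∩ [−2, 2] = {-2} → 1 state.
Total: 1.

1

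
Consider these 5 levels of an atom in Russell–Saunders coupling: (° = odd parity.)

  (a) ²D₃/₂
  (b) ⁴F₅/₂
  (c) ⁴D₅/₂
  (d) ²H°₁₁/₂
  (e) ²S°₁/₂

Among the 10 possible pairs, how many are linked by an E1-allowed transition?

0

(a)–(b): forbidden (parity, ΔS).
(a)–(c): forbidden (parity, ΔS).
(a)–(d): forbidden (ΔL, ΔJ).
(a)–(e): forbidden (ΔL).
(b)–(c): forbidden (parity).
(b)–(d): forbidden (ΔS, ΔL, ΔJ).
(b)–(e): forbidden (ΔS, ΔL, ΔJ).
(c)–(d): forbidden (ΔS, ΔL, ΔJ).
(c)–(e): forbidden (ΔS, ΔL, ΔJ).
(d)–(e): forbidden (parity, ΔL, ΔJ).
Allowed pairs: 0 of 10.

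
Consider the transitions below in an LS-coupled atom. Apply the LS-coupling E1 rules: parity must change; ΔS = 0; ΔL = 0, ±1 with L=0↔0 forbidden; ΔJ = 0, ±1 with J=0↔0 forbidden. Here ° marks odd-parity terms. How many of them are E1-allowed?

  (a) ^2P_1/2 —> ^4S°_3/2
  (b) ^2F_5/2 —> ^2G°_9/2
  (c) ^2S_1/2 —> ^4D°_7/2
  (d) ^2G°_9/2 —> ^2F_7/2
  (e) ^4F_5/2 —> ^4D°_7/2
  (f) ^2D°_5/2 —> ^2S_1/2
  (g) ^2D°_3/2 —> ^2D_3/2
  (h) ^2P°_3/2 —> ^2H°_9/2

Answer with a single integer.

(a) forbidden (ΔS fails)
(b) forbidden (ΔJ fails)
(c) forbidden (ΔS, ΔL, ΔJ fail)
(d) allowed
(e) allowed
(f) forbidden (ΔL, ΔJ fail)
(g) allowed
(h) forbidden (parity, ΔL, ΔJ fail)
Total allowed: 3 of 8.

3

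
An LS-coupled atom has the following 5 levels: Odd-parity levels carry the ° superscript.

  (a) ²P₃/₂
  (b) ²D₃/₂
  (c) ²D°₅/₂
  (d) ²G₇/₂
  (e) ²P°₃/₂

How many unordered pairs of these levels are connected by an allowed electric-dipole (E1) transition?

(a)–(b): forbidden (parity).
(a)–(c): allowed.
(a)–(d): forbidden (parity, ΔL, ΔJ).
(a)–(e): allowed.
(b)–(c): allowed.
(b)–(d): forbidden (parity, ΔL, ΔJ).
(b)–(e): allowed.
(c)–(d): forbidden (ΔL).
(c)–(e): forbidden (parity).
(d)–(e): forbidden (ΔL, ΔJ).
Allowed pairs: 4 of 10.

4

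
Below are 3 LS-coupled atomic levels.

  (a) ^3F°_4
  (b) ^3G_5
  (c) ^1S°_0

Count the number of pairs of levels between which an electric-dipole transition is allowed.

1

(a)–(b): allowed.
(a)–(c): forbidden (parity, ΔS, ΔL, ΔJ).
(b)–(c): forbidden (ΔS, ΔL, ΔJ).
Allowed pairs: 1 of 3.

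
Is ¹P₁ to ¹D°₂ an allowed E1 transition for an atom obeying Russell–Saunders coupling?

allowed

Parity must change: even → odd — satisfied.
ΔS = 0: S: 0 → 0 — satisfied.
ΔL = 0, ±1 (not L=0↔0): L: 1 → 2, ΔL = +1 — satisfied.
ΔJ = 0, ±1 (not J=0↔0): J: 1 → 2, ΔJ = +1 — satisfied.
All four E1 rules are satisfied.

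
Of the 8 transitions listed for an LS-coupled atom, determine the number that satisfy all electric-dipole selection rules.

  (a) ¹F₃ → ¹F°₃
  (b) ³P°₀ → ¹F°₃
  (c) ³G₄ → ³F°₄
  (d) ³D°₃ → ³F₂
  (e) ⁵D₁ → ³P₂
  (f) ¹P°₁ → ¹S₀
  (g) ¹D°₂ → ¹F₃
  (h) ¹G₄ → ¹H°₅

6

(a) allowed
(b) forbidden (parity, ΔS, ΔL, ΔJ fail)
(c) allowed
(d) allowed
(e) forbidden (parity, ΔS fail)
(f) allowed
(g) allowed
(h) allowed
Total allowed: 6 of 8.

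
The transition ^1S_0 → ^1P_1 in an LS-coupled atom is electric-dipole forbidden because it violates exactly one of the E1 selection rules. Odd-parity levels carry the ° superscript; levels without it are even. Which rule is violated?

parity

Initial level: S=0, L=0, J=0, parity even. Final level: S=0, L=1, J=1, parity even.
ΔL = 0, ±1 (not L=0↔0): L: 0 → 1, ΔL = +1 — satisfied.
Parity must change: even → even — violated.
ΔJ = 0, ±1 (not J=0↔0): J: 0 → 1, ΔJ = +1 — satisfied.
ΔS = 0: S: 0 → 0 — satisfied.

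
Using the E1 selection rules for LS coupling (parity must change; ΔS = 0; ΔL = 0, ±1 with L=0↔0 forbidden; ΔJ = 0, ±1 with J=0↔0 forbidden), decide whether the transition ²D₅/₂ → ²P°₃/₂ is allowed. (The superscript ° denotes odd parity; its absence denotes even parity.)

allowed

Reading off the term symbols: S 1/2→1/2, L 2→1, J 5/2→3/2, parity even→odd.
Parity must change: even → odd — passes.
ΔS = 0: S: 1/2 → 1/2 — passes.
ΔL = 0, ±1 (not L=0↔0): L: 2 → 1, ΔL = -1 — passes.
ΔJ = 0, ±1 (not J=0↔0): J: 5/2 → 3/2, ΔJ = -1 — passes.
All four E1 rules are satisfied.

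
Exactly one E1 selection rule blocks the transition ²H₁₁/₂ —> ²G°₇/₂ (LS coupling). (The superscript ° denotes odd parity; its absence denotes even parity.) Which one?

the ΔJ = 0, ±1 rule

Reading off the term symbols: S 1/2→1/2, L 5→4, J 11/2→7/2, parity even→odd.
Parity must change: even → odd — satisfied.
ΔS = 0: S: 1/2 → 1/2 — satisfied.
ΔL = 0, ±1 (not L=0↔0): L: 5 → 4, ΔL = -1 — satisfied.
ΔJ = 0, ±1 (not J=0↔0): J: 11/2 → 7/2, ΔJ = -2 — violated.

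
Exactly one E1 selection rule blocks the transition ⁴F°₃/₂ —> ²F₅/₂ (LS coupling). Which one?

Initial level: S=3/2, L=3, J=3/2, parity odd. Final level: S=1/2, L=3, J=5/2, parity even.
Parity must change: odd → even — satisfied.
ΔS = 0: S: 3/2 → 1/2 — violated.
ΔL = 0, ±1 (not L=0↔0): L: 3 → 3, ΔL = +0 — satisfied.
ΔJ = 0, ±1 (not J=0↔0): J: 3/2 → 5/2, ΔJ = +1 — satisfied.

the ΔS = 0 rule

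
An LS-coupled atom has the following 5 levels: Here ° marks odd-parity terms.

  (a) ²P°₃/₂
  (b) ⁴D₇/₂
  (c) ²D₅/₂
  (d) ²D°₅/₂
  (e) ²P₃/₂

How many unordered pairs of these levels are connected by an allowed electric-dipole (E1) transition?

(a)–(b): forbidden (ΔS, ΔJ).
(a)–(c): allowed.
(a)–(d): forbidden (parity).
(a)–(e): allowed.
(b)–(c): forbidden (parity, ΔS).
(b)–(d): forbidden (ΔS).
(b)–(e): forbidden (parity, ΔS, ΔJ).
(c)–(d): allowed.
(c)–(e): forbidden (parity).
(d)–(e): allowed.
Allowed pairs: 4 of 10.

4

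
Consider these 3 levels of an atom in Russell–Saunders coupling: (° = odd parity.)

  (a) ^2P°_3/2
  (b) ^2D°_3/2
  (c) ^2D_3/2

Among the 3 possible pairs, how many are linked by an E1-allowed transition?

(a)–(b): forbidden (parity).
(a)–(c): allowed.
(b)–(c): allowed.
Allowed pairs: 2 of 3.

2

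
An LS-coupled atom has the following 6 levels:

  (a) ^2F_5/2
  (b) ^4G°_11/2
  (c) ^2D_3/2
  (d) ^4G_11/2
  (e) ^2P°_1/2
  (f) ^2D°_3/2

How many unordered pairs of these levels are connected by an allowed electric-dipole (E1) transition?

(a)–(b): forbidden (ΔS, ΔJ).
(a)–(c): forbidden (parity).
(a)–(d): forbidden (parity, ΔS, ΔJ).
(a)–(e): forbidden (ΔL, ΔJ).
(a)–(f): allowed.
(b)–(c): forbidden (ΔS, ΔL, ΔJ).
(b)–(d): allowed.
(b)–(e): forbidden (parity, ΔS, ΔL, ΔJ).
(b)–(f): forbidden (parity, ΔS, ΔL, ΔJ).
(c)–(d): forbidden (parity, ΔS, ΔL, ΔJ).
(c)–(e): allowed.
(c)–(f): allowed.
(d)–(e): forbidden (ΔS, ΔL, ΔJ).
(d)–(f): forbidden (ΔS, ΔL, ΔJ).
(e)–(f): forbidden (parity).
Allowed pairs: 4 of 15.

4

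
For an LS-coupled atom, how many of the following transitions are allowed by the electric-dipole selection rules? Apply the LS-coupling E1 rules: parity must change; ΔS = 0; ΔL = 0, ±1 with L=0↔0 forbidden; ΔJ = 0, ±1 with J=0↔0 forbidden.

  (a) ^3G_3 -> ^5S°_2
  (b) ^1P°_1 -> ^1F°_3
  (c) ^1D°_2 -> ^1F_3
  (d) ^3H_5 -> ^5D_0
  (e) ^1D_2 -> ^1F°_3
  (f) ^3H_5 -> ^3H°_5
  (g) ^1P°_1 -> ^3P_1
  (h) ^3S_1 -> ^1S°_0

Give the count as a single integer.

(a) forbidden (ΔS, ΔL fail)
(b) forbidden (parity, ΔL, ΔJ fail)
(c) allowed
(d) forbidden (parity, ΔS, ΔL, ΔJ fail)
(e) allowed
(f) allowed
(g) forbidden (ΔS fails)
(h) forbidden (ΔS, ΔL fail)
Total allowed: 3 of 8.

3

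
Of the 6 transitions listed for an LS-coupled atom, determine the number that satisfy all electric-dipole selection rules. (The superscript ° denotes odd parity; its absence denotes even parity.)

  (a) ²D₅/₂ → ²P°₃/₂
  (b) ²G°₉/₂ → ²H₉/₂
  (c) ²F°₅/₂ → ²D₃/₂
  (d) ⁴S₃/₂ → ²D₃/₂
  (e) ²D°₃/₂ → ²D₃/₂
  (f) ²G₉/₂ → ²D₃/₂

4

(a) allowed
(b) allowed
(c) allowed
(d) forbidden (parity, ΔS, ΔL fail)
(e) allowed
(f) forbidden (parity, ΔL, ΔJ fail)
Total allowed: 4 of 6.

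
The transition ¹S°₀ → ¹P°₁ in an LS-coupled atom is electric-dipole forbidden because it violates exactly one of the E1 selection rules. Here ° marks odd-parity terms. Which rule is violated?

parity

Reading off the term symbols: S 0→0, L 0→1, J 0→1, parity odd→odd.
Parity must change: odd → odd — ✗.
ΔS = 0: S: 0 → 0 — ✓.
ΔL = 0, ±1 (not L=0↔0): L: 0 → 1, ΔL = +1 — ✓.
ΔJ = 0, ±1 (not J=0↔0): J: 0 → 1, ΔJ = +1 — ✓.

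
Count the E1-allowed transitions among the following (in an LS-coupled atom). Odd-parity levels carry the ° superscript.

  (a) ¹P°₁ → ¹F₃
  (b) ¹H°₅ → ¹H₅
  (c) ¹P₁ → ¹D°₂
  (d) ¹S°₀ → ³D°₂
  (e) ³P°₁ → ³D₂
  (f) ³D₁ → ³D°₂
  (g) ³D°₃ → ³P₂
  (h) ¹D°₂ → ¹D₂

(a) forbidden (ΔL, ΔJ fail)
(b) allowed
(c) allowed
(d) forbidden (parity, ΔS, ΔL, ΔJ fail)
(e) allowed
(f) allowed
(g) allowed
(h) allowed
Total allowed: 6 of 8.

6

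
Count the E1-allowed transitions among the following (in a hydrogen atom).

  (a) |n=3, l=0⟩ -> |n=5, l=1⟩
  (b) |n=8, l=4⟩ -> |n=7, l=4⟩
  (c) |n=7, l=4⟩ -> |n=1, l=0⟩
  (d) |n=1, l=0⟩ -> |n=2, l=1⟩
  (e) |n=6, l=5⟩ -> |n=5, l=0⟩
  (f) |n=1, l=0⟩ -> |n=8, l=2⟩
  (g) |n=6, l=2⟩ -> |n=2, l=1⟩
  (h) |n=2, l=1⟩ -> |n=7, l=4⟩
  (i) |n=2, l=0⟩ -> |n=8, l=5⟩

3

(a) allowed
(b) forbidden — Δl = +0 (E1 requires Δl = ±1)
(c) forbidden — Δl = -4 (E1 requires Δl = ±1)
(d) allowed
(e) forbidden — Δl = -5 (E1 requires Δl = ±1)
(f) forbidden — Δl = +2 (E1 requires Δl = ±1)
(g) allowed
(h) forbidden — Δl = +3 (E1 requires Δl = ±1)
(i) forbidden — Δl = +5 (E1 requires Δl = ±1)
Total allowed: 3 of 9.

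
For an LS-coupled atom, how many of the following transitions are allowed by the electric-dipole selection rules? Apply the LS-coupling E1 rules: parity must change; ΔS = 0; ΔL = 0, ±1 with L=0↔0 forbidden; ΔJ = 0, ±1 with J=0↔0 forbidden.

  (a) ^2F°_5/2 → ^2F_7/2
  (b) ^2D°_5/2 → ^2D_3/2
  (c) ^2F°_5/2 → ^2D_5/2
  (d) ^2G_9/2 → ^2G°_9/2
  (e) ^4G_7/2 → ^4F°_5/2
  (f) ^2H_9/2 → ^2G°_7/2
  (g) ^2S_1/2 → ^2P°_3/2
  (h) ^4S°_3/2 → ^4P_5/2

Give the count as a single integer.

(a) allowed
(b) allowed
(c) allowed
(d) allowed
(e) allowed
(f) allowed
(g) allowed
(h) allowed
Total allowed: 8 of 8.

8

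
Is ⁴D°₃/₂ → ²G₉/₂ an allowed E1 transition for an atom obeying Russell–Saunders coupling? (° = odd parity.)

ΔL = 0, ±1 (not L=0↔0): L: 2 → 4, ΔL = +2 — fails.
Parity must change: odd → even — ok.
ΔJ = 0, ±1 (not J=0↔0): J: 3/2 → 9/2, ΔJ = +3 — fails.
ΔS = 0: S: 3/2 → 1/2 — fails.
Rule(s) violated: ΔS, ΔL, ΔJ.

forbidden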